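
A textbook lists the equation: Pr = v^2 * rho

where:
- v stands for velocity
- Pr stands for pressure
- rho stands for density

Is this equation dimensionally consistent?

Yes

v (velocity) has dimensions [L T^-1].
Pr (pressure) has dimensions [L^-1 M T^-2].
rho (density) has dimensions [L^-3 M].

Left side: [L^-1 M T^-2]
Right side: [L^-1 M T^-2]

Both sides have the same dimensions, so the equation is dimensionally consistent.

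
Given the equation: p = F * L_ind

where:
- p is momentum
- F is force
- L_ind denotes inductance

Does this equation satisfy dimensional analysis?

No

p (momentum) has dimensions [L M T^-1].
F (force) has dimensions [L M T^-2].
L_ind (inductance) has dimensions [I^-2 L^2 M T^-2].

Left side: [L M T^-1]
Right side: [I^-2 L^3 M^2 T^-4]

The two sides have different dimensions, so the equation is NOT dimensionally consistent.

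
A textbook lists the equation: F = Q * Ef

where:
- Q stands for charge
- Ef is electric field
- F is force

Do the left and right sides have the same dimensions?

Yes

Q (charge) has dimensions [I T].
Ef (electric field) has dimensions [I^-1 L M T^-3].
F (force) has dimensions [L M T^-2].

Left side: [L M T^-2]
Right side: [L M T^-2]

Both sides have the same dimensions, so the equation is dimensionally consistent.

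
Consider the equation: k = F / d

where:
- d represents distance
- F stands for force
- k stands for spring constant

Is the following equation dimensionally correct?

Yes

d (distance) has dimensions [L].
F (force) has dimensions [L M T^-2].
k (spring constant) has dimensions [M T^-2].

Left side: [M T^-2]
Right side: [M T^-2]

Both sides have the same dimensions, so the equation is dimensionally consistent.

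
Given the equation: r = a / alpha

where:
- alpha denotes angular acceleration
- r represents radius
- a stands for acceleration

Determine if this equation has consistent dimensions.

Yes

alpha (angular acceleration) has dimensions [T^-2].
r (radius) has dimensions [L].
a (acceleration) has dimensions [L T^-2].

Left side: [L]
Right side: [L]

Both sides have the same dimensions, so the equation is dimensionally consistent.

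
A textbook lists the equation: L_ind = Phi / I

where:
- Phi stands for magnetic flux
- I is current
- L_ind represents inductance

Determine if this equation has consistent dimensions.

Yes

Phi (magnetic flux) has dimensions [I^-1 L^2 M T^-2].
I (current) has dimensions [I].
L_ind (inductance) has dimensions [I^-2 L^2 M T^-2].

Left side: [I^-2 L^2 M T^-2]
Right side: [I^-2 L^2 M T^-2]

Both sides have the same dimensions, so the equation is dimensionally consistent.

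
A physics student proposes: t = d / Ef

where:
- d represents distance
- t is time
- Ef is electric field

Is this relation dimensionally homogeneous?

No

d (distance) has dimensions [L].
t (time) has dimensions [T].
Ef (electric field) has dimensions [I^-1 L M T^-3].

Left side: [T]
Right side: [I M^-1 T^3]

The two sides have different dimensions, so the equation is NOT dimensionally consistent.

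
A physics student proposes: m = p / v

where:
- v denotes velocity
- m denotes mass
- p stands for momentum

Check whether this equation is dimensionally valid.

Yes

v (velocity) has dimensions [L T^-1].
m (mass) has dimensions [M].
p (momentum) has dimensions [L M T^-1].

Left side: [M]
Right side: [M]

Both sides have the same dimensions, so the equation is dimensionally consistent.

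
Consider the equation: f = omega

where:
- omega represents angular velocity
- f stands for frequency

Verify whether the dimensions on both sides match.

Yes

omega (angular velocity) has dimensions [T^-1].
f (frequency) has dimensions [T^-1].

Left side: [T^-1]
Right side: [T^-1]

Both sides have the same dimensions, so the equation is dimensionally consistent.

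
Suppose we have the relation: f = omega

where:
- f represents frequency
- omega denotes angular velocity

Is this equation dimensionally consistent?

Yes

f (frequency) has dimensions [T^-1].
omega (angular velocity) has dimensions [T^-1].

Left side: [T^-1]
Right side: [T^-1]

Both sides have the same dimensions, so the equation is dimensionally consistent.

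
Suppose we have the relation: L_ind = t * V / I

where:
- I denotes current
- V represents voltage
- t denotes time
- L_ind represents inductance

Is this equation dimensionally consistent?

Yes

I (current) has dimensions [I].
V (voltage) has dimensions [I^-1 L^2 M T^-3].
t (time) has dimensions [T].
L_ind (inductance) has dimensions [I^-2 L^2 M T^-2].

Left side: [I^-2 L^2 M T^-2]
Right side: [I^-2 L^2 M T^-2]

Both sides have the same dimensions, so the equation is dimensionally consistent.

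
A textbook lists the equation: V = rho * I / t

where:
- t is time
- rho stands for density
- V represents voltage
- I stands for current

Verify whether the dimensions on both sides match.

No

t (time) has dimensions [T].
rho (density) has dimensions [L^-3 M].
V (voltage) has dimensions [I^-1 L^2 M T^-3].
I (current) has dimensions [I].

Left side: [I^-1 L^2 M T^-3]
Right side: [I L^-3 M T^-1]

The two sides have different dimensions, so the equation is NOT dimensionally consistent.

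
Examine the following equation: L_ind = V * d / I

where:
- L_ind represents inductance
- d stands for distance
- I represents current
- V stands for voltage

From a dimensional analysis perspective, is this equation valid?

No

L_ind (inductance) has dimensions [I^-2 L^2 M T^-2].
d (distance) has dimensions [L].
I (current) has dimensions [I].
V (voltage) has dimensions [I^-1 L^2 M T^-3].

Left side: [I^-2 L^2 M T^-2]
Right side: [I^-2 L^3 M T^-3]

The two sides have different dimensions, so the equation is NOT dimensionally consistent.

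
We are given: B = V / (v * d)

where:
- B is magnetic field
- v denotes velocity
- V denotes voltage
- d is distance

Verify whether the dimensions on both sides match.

Yes

B (magnetic field) has dimensions [I^-1 M T^-2].
v (velocity) has dimensions [L T^-1].
V (voltage) has dimensions [I^-1 L^2 M T^-3].
d (distance) has dimensions [L].

Left side: [I^-1 M T^-2]
Right side: [I^-1 M T^-2]

Both sides have the same dimensions, so the equation is dimensionally consistent.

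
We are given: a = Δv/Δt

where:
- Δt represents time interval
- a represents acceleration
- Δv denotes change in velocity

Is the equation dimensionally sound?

Yes

Δt (time interval) has dimensions [T].
a (acceleration) has dimensions [L T^-2].
Δv (change in velocity) has dimensions [L T^-1].

Left side: [L T^-2]
Right side: [L T^-2]

Both sides have the same dimensions, so the equation is dimensionally consistent.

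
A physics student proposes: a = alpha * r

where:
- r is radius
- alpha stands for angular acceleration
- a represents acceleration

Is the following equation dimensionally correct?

Yes

r (radius) has dimensions [L].
alpha (angular acceleration) has dimensions [T^-2].
a (acceleration) has dimensions [L T^-2].

Left side: [L T^-2]
Right side: [L T^-2]

Both sides have the same dimensions, so the equation is dimensionally consistent.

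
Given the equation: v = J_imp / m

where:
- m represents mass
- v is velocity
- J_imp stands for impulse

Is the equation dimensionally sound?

Yes

m (mass) has dimensions [M].
v (velocity) has dimensions [L T^-1].
J_imp (impulse) has dimensions [L M T^-1].

Left side: [L T^-1]
Right side: [L T^-1]

Both sides have the same dimensions, so the equation is dimensionally consistent.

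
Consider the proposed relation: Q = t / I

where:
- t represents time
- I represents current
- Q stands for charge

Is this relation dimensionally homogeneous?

No

t (time) has dimensions [T].
I (current) has dimensions [I].
Q (charge) has dimensions [I T].

Left side: [I T]
Right side: [I^-1 T]

The two sides have different dimensions, so the equation is NOT dimensionally consistent.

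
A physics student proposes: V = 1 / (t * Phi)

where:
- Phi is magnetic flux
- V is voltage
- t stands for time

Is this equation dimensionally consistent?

No

Phi (magnetic flux) has dimensions [I^-1 L^2 M T^-2].
V (voltage) has dimensions [I^-1 L^2 M T^-3].
t (time) has dimensions [T].

Left side: [I^-1 L^2 M T^-3]
Right side: [I L^-2 M^-1 T]

The two sides have different dimensions, so the equation is NOT dimensionally consistent.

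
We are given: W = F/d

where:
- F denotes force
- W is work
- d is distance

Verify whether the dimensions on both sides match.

No

F (force) has dimensions [L M T^-2].
W (work) has dimensions [L^2 M T^-2].
d (distance) has dimensions [L].

Left side: [L^2 M T^-2]
Right side: [M T^-2]

The two sides have different dimensions, so the equation is NOT dimensionally consistent.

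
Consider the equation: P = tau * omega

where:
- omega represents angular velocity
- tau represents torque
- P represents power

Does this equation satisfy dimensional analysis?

Yes

omega (angular velocity) has dimensions [T^-1].
tau (torque) has dimensions [L^2 M T^-2].
P (power) has dimensions [L^2 M T^-3].

Left side: [L^2 M T^-3]
Right side: [L^2 M T^-3]

Both sides have the same dimensions, so the equation is dimensionally consistent.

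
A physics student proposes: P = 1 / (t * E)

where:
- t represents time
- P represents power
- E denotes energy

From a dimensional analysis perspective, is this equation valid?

No

t (time) has dimensions [T].
P (power) has dimensions [L^2 M T^-3].
E (energy) has dimensions [L^2 M T^-2].

Left side: [L^2 M T^-3]
Right side: [L^-2 M^-1 T]

The two sides have different dimensions, so the equation is NOT dimensionally consistent.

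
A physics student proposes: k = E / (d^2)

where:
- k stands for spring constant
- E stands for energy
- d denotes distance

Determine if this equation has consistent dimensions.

Yes

k (spring constant) has dimensions [M T^-2].
E (energy) has dimensions [L^2 M T^-2].
d (distance) has dimensions [L].

Left side: [M T^-2]
Right side: [M T^-2]

Both sides have the same dimensions, so the equation is dimensionally consistent.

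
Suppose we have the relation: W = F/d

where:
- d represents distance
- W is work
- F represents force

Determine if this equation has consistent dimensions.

No

d (distance) has dimensions [L].
W (work) has dimensions [L^2 M T^-2].
F (force) has dimensions [L M T^-2].

Left side: [L^2 M T^-2]
Right side: [M T^-2]

The two sides have different dimensions, so the equation is NOT dimensionally consistent.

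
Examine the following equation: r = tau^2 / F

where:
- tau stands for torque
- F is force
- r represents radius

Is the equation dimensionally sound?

No

tau (torque) has dimensions [L^2 M T^-2].
F (force) has dimensions [L M T^-2].
r (radius) has dimensions [L].

Left side: [L]
Right side: [L^3 M T^-2]

The two sides have different dimensions, so the equation is NOT dimensionally consistent.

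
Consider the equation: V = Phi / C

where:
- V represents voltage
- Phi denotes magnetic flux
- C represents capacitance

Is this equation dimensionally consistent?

No

V (voltage) has dimensions [I^-1 L^2 M T^-3].
Phi (magnetic flux) has dimensions [I^-1 L^2 M T^-2].
C (capacitance) has dimensions [I^2 L^-2 M^-1 T^4].

Left side: [I^-1 L^2 M T^-3]
Right side: [I^-3 L^4 M^2 T^-6]

The two sides have different dimensions, so the equation is NOT dimensionally consistent.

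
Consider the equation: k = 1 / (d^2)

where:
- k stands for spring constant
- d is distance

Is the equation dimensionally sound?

No

k (spring constant) has dimensions [M T^-2].
d (distance) has dimensions [L].

Left side: [M T^-2]
Right side: [L^-2]

The two sides have different dimensions, so the equation is NOT dimensionally consistent.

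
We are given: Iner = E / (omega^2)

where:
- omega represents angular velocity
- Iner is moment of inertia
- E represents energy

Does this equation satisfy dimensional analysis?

Yes

omega (angular velocity) has dimensions [T^-1].
Iner (moment of inertia) has dimensions [L^2 M].
E (energy) has dimensions [L^2 M T^-2].

Left side: [L^2 M]
Right side: [L^2 M]

Both sides have the same dimensions, so the equation is dimensionally consistent.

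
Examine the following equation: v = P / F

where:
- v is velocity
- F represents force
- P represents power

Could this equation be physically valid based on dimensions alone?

Yes

v (velocity) has dimensions [L T^-1].
F (force) has dimensions [L M T^-2].
P (power) has dimensions [L^2 M T^-3].

Left side: [L T^-1]
Right side: [L T^-1]

Both sides have the same dimensions, so the equation is dimensionally consistent.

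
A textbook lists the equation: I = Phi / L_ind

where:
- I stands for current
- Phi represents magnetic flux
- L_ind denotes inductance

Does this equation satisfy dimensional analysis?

Yes

I (current) has dimensions [I].
Phi (magnetic flux) has dimensions [I^-1 L^2 M T^-2].
L_ind (inductance) has dimensions [I^-2 L^2 M T^-2].

Left side: [I]
Right side: [I]

Both sides have the same dimensions, so the equation is dimensionally consistent.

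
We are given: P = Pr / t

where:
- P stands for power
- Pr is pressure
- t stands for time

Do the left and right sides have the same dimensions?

No

P (power) has dimensions [L^2 M T^-3].
Pr (pressure) has dimensions [L^-1 M T^-2].
t (time) has dimensions [T].

Left side: [L^2 M T^-3]
Right side: [L^-1 M T^-3]

The two sides have different dimensions, so the equation is NOT dimensionally consistent.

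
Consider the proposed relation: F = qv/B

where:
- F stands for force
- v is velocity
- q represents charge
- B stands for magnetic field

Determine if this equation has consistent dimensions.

No

F (force) has dimensions [L M T^-2].
v (velocity) has dimensions [L T^-1].
q (charge) has dimensions [I T].
B (magnetic field) has dimensions [I^-1 M T^-2].

Left side: [L M T^-2]
Right side: [I^2 L M^-1 T^2]

The two sides have different dimensions, so the equation is NOT dimensionally consistent.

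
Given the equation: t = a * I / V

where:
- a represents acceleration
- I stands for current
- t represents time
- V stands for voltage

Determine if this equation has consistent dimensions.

No

a (acceleration) has dimensions [L T^-2].
I (current) has dimensions [I].
t (time) has dimensions [T].
V (voltage) has dimensions [I^-1 L^2 M T^-3].

Left side: [T]
Right side: [I^2 L^-1 M^-1 T]

The two sides have different dimensions, so the equation is NOT dimensionally consistent.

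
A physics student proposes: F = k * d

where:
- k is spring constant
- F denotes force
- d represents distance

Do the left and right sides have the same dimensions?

Yes

k (spring constant) has dimensions [M T^-2].
F (force) has dimensions [L M T^-2].
d (distance) has dimensions [L].

Left side: [L M T^-2]
Right side: [L M T^-2]

Both sides have the same dimensions, so the equation is dimensionally consistent.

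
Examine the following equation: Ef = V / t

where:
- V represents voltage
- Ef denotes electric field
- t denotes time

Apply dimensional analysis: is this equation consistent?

No

V (voltage) has dimensions [I^-1 L^2 M T^-3].
Ef (electric field) has dimensions [I^-1 L M T^-3].
t (time) has dimensions [T].

Left side: [I^-1 L M T^-3]
Right side: [I^-1 L^2 M T^-4]

The two sides have different dimensions, so the equation is NOT dimensionally consistent.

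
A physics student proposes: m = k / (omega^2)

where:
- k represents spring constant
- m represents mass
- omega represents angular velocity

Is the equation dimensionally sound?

Yes

k (spring constant) has dimensions [M T^-2].
m (mass) has dimensions [M].
omega (angular velocity) has dimensions [T^-1].

Left side: [M]
Right side: [M]

Both sides have the same dimensions, so the equation is dimensionally consistent.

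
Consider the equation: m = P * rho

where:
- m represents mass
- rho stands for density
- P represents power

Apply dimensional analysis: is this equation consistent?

No

m (mass) has dimensions [M].
rho (density) has dimensions [L^-3 M].
P (power) has dimensions [L^2 M T^-3].

Left side: [M]
Right side: [L^-1 M^2 T^-3]

The two sides have different dimensions, so the equation is NOT dimensionally consistent.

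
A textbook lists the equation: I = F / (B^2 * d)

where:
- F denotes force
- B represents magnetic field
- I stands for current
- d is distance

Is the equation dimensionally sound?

No

F (force) has dimensions [L M T^-2].
B (magnetic field) has dimensions [I^-1 M T^-2].
I (current) has dimensions [I].
d (distance) has dimensions [L].

Left side: [I]
Right side: [I^2 M^-1 T^2]

The two sides have different dimensions, so the equation is NOT dimensionally consistent.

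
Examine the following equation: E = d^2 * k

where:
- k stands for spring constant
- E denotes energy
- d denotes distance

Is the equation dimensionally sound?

Yes

k (spring constant) has dimensions [M T^-2].
E (energy) has dimensions [L^2 M T^-2].
d (distance) has dimensions [L].

Left side: [L^2 M T^-2]
Right side: [L^2 M T^-2]

Both sides have the same dimensions, so the equation is dimensionally consistent.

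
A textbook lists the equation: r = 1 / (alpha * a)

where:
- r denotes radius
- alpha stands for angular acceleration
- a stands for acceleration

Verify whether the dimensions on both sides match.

No

r (radius) has dimensions [L].
alpha (angular acceleration) has dimensions [T^-2].
a (acceleration) has dimensions [L T^-2].

Left side: [L]
Right side: [L^-1 T^4]

The two sides have different dimensions, so the equation is NOT dimensionally consistent.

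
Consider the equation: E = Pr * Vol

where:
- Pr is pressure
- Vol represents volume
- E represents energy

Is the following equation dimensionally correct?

Yes

Pr (pressure) has dimensions [L^-1 M T^-2].
Vol (volume) has dimensions [L^3].
E (energy) has dimensions [L^2 M T^-2].

Left side: [L^2 M T^-2]
Right side: [L^2 M T^-2]

Both sides have the same dimensions, so the equation is dimensionally consistent.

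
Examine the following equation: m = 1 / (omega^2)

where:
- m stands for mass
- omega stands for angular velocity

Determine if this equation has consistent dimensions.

No

m (mass) has dimensions [M].
omega (angular velocity) has dimensions [T^-1].

Left side: [M]
Right side: [T^2]

The two sides have different dimensions, so the equation is NOT dimensionally consistent.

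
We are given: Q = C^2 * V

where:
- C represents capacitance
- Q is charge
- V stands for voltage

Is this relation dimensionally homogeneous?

No

C (capacitance) has dimensions [I^2 L^-2 M^-1 T^4].
Q (charge) has dimensions [I T].
V (voltage) has dimensions [I^-1 L^2 M T^-3].

Left side: [I T]
Right side: [I^3 L^-2 M^-1 T^5]

The two sides have different dimensions, so the equation is NOT dimensionally consistent.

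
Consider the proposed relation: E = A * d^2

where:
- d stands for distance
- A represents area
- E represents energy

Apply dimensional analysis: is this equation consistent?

No

d (distance) has dimensions [L].
A (area) has dimensions [L^2].
E (energy) has dimensions [L^2 M T^-2].

Left side: [L^2 M T^-2]
Right side: [L^4]

The two sides have different dimensions, so the equation is NOT dimensionally consistent.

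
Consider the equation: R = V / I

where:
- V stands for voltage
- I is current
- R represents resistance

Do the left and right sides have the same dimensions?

Yes

V (voltage) has dimensions [I^-1 L^2 M T^-3].
I (current) has dimensions [I].
R (resistance) has dimensions [I^-2 L^2 M T^-3].

Left side: [I^-2 L^2 M T^-3]
Right side: [I^-2 L^2 M T^-3]

Both sides have the same dimensions, so the equation is dimensionally consistent.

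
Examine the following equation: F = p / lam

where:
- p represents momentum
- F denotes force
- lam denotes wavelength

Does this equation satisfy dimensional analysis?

No

p (momentum) has dimensions [L M T^-1].
F (force) has dimensions [L M T^-2].
lam (wavelength) has dimensions [L].

Left side: [L M T^-2]
Right side: [M T^-1]

The two sides have different dimensions, so the equation is NOT dimensionally consistent.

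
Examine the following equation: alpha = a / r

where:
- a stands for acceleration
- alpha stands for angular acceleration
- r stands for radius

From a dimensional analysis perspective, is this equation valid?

Yes

a (acceleration) has dimensions [L T^-2].
alpha (angular acceleration) has dimensions [T^-2].
r (radius) has dimensions [L].

Left side: [T^-2]
Right side: [T^-2]

Both sides have the same dimensions, so the equation is dimensionally consistent.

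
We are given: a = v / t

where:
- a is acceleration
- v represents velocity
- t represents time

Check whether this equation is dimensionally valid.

Yes

a (acceleration) has dimensions [L T^-2].
v (velocity) has dimensions [L T^-1].
t (time) has dimensions [T].

Left side: [L T^-2]
Right side: [L T^-2]

Both sides have the same dimensions, so the equation is dimensionally consistent.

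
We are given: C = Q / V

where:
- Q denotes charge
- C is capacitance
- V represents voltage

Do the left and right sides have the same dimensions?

Yes

Q (charge) has dimensions [I T].
C (capacitance) has dimensions [I^2 L^-2 M^-1 T^4].
V (voltage) has dimensions [I^-1 L^2 M T^-3].

Left side: [I^2 L^-2 M^-1 T^4]
Right side: [I^2 L^-2 M^-1 T^4]

Both sides have the same dimensions, so the equation is dimensionally consistent.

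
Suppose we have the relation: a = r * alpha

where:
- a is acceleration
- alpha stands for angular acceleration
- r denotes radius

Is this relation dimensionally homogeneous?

Yes

a (acceleration) has dimensions [L T^-2].
alpha (angular acceleration) has dimensions [T^-2].
r (radius) has dimensions [L].

Left side: [L T^-2]
Right side: [L T^-2]

Both sides have the same dimensions, so the equation is dimensionally consistent.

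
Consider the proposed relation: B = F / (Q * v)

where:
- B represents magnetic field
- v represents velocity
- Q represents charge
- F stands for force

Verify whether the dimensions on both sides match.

Yes

B (magnetic field) has dimensions [I^-1 M T^-2].
v (velocity) has dimensions [L T^-1].
Q (charge) has dimensions [I T].
F (force) has dimensions [L M T^-2].

Left side: [I^-1 M T^-2]
Right side: [I^-1 M T^-2]

Both sides have the same dimensions, so the equation is dimensionally consistent.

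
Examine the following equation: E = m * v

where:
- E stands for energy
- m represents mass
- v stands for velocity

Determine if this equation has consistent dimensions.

No

E (energy) has dimensions [L^2 M T^-2].
m (mass) has dimensions [M].
v (velocity) has dimensions [L T^-1].

Left side: [L^2 M T^-2]
Right side: [L M T^-1]

The two sides have different dimensions, so the equation is NOT dimensionally consistent.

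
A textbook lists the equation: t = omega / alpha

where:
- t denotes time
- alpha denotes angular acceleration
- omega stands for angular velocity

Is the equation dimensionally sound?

Yes

t (time) has dimensions [T].
alpha (angular acceleration) has dimensions [T^-2].
omega (angular velocity) has dimensions [T^-1].

Left side: [T]
Right side: [T]

Both sides have the same dimensions, so the equation is dimensionally consistent.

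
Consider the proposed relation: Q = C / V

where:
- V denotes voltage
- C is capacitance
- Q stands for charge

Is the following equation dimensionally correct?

No

V (voltage) has dimensions [I^-1 L^2 M T^-3].
C (capacitance) has dimensions [I^2 L^-2 M^-1 T^4].
Q (charge) has dimensions [I T].

Left side: [I T]
Right side: [I^3 L^-4 M^-2 T^7]

The two sides have different dimensions, so the equation is NOT dimensionally consistent.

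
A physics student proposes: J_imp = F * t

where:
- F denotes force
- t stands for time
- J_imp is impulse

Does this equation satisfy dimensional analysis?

Yes

F (force) has dimensions [L M T^-2].
t (time) has dimensions [T].
J_imp (impulse) has dimensions [L M T^-1].

Left side: [L M T^-1]
Right side: [L M T^-1]

Both sides have the same dimensions, so the equation is dimensionally consistent.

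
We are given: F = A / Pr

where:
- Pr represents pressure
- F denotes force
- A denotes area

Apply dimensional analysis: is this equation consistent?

No

Pr (pressure) has dimensions [L^-1 M T^-2].
F (force) has dimensions [L M T^-2].
A (area) has dimensions [L^2].

Left side: [L M T^-2]
Right side: [L^3 M^-1 T^2]

The two sides have different dimensions, so the equation is NOT dimensionally consistent.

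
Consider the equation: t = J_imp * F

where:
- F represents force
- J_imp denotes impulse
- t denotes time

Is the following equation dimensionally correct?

No

F (force) has dimensions [L M T^-2].
J_imp (impulse) has dimensions [L M T^-1].
t (time) has dimensions [T].

Left side: [T]
Right side: [L^2 M^2 T^-3]

The two sides have different dimensions, so the equation is NOT dimensionally consistent.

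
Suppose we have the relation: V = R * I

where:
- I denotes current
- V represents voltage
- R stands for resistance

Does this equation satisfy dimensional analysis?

Yes

I (current) has dimensions [I].
V (voltage) has dimensions [I^-1 L^2 M T^-3].
R (resistance) has dimensions [I^-2 L^2 M T^-3].

Left side: [I^-1 L^2 M T^-3]
Right side: [I^-1 L^2 M T^-3]

Both sides have the same dimensions, so the equation is dimensionally consistent.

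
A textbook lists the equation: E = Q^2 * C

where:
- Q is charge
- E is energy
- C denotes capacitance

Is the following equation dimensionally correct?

No

Q (charge) has dimensions [I T].
E (energy) has dimensions [L^2 M T^-2].
C (capacitance) has dimensions [I^2 L^-2 M^-1 T^4].

Left side: [L^2 M T^-2]
Right side: [I^4 L^-2 M^-1 T^6]

The two sides have different dimensions, so the equation is NOT dimensionally consistent.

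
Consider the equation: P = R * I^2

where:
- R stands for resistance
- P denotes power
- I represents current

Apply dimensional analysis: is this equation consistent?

Yes

R (resistance) has dimensions [I^-2 L^2 M T^-3].
P (power) has dimensions [L^2 M T^-3].
I (current) has dimensions [I].

Left side: [L^2 M T^-3]
Right side: [L^2 M T^-3]

Both sides have the same dimensions, so the equation is dimensionally consistent.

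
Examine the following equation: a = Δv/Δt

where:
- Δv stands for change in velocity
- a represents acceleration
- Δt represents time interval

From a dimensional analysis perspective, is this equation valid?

Yes

Δv (change in velocity) has dimensions [L T^-1].
a (acceleration) has dimensions [L T^-2].
Δt (time interval) has dimensions [T].

Left side: [L T^-2]
Right side: [L T^-2]

Both sides have the same dimensions, so the equation is dimensionally consistent.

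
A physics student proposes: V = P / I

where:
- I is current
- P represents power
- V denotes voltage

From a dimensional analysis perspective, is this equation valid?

Yes

I (current) has dimensions [I].
P (power) has dimensions [L^2 M T^-3].
V (voltage) has dimensions [I^-1 L^2 M T^-3].

Left side: [I^-1 L^2 M T^-3]
Right side: [I^-1 L^2 M T^-3]

Both sides have the same dimensions, so the equation is dimensionally consistent.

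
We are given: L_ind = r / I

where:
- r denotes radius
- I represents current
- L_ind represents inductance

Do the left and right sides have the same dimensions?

No

r (radius) has dimensions [L].
I (current) has dimensions [I].
L_ind (inductance) has dimensions [I^-2 L^2 M T^-2].

Left side: [I^-2 L^2 M T^-2]
Right side: [I^-1 L]

The two sides have different dimensions, so the equation is NOT dimensionally consistent.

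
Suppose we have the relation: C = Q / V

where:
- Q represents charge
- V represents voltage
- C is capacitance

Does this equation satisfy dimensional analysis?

Yes

Q (charge) has dimensions [I T].
V (voltage) has dimensions [I^-1 L^2 M T^-3].
C (capacitance) has dimensions [I^2 L^-2 M^-1 T^4].

Left side: [I^2 L^-2 M^-1 T^4]
Right side: [I^2 L^-2 M^-1 T^4]

Both sides have the same dimensions, so the equation is dimensionally consistent.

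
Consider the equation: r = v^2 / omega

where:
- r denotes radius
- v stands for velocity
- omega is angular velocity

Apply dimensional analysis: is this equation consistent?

No

r (radius) has dimensions [L].
v (velocity) has dimensions [L T^-1].
omega (angular velocity) has dimensions [T^-1].

Left side: [L]
Right side: [L^2 T^-1]

The two sides have different dimensions, so the equation is NOT dimensionally consistent.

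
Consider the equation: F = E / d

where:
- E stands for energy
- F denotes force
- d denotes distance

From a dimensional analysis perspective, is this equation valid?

Yes

E (energy) has dimensions [L^2 M T^-2].
F (force) has dimensions [L M T^-2].
d (distance) has dimensions [L].

Left side: [L M T^-2]
Right side: [L M T^-2]

Both sides have the same dimensions, so the equation is dimensionally consistent.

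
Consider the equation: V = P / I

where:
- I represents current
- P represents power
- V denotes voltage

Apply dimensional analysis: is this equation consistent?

Yes

I (current) has dimensions [I].
P (power) has dimensions [L^2 M T^-3].
V (voltage) has dimensions [I^-1 L^2 M T^-3].

Left side: [I^-1 L^2 M T^-3]
Right side: [I^-1 L^2 M T^-3]

Both sides have the same dimensions, so the equation is dimensionally consistent.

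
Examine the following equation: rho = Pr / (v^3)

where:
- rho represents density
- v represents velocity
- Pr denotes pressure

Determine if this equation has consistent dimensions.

No

rho (density) has dimensions [L^-3 M].
v (velocity) has dimensions [L T^-1].
Pr (pressure) has dimensions [L^-1 M T^-2].

Left side: [L^-3 M]
Right side: [L^-4 M T]

The two sides have different dimensions, so the equation is NOT dimensionally consistent.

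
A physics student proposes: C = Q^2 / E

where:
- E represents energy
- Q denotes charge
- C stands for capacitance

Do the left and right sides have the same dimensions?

Yes

E (energy) has dimensions [L^2 M T^-2].
Q (charge) has dimensions [I T].
C (capacitance) has dimensions [I^2 L^-2 M^-1 T^4].

Left side: [I^2 L^-2 M^-1 T^4]
Right side: [I^2 L^-2 M^-1 T^4]

Both sides have the same dimensions, so the equation is dimensionally consistent.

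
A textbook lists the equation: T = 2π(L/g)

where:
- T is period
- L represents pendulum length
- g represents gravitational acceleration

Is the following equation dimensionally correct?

No

T (period) has dimensions [T].
L (pendulum length) has dimensions [L].
g (gravitational acceleration) has dimensions [L T^-2].

Left side: [T]
Right side: [T^2]

The two sides have different dimensions, so the equation is NOT dimensionally consistent.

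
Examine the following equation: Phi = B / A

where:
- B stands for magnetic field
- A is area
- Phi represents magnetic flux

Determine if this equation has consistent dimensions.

No

B (magnetic field) has dimensions [I^-1 M T^-2].
A (area) has dimensions [L^2].
Phi (magnetic flux) has dimensions [I^-1 L^2 M T^-2].

Left side: [I^-1 L^2 M T^-2]
Right side: [I^-1 L^-2 M T^-2]

The two sides have different dimensions, so the equation is NOT dimensionally consistent.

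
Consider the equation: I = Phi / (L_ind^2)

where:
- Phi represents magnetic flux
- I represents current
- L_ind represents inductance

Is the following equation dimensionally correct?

No

Phi (magnetic flux) has dimensions [I^-1 L^2 M T^-2].
I (current) has dimensions [I].
L_ind (inductance) has dimensions [I^-2 L^2 M T^-2].

Left side: [I]
Right side: [I^3 L^-2 M^-1 T^2]

The two sides have different dimensions, so the equation is NOT dimensionally consistent.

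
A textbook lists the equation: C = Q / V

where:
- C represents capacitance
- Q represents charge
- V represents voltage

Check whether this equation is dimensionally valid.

Yes

C (capacitance) has dimensions [I^2 L^-2 M^-1 T^4].
Q (charge) has dimensions [I T].
V (voltage) has dimensions [I^-1 L^2 M T^-3].

Left side: [I^2 L^-2 M^-1 T^4]
Right side: [I^2 L^-2 M^-1 T^4]

Both sides have the same dimensions, so the equation is dimensionally consistent.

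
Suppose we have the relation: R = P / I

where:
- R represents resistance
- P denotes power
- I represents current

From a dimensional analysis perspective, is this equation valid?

No

R (resistance) has dimensions [I^-2 L^2 M T^-3].
P (power) has dimensions [L^2 M T^-3].
I (current) has dimensions [I].

Left side: [I^-2 L^2 M T^-3]
Right side: [I^-1 L^2 M T^-3]

The two sides have different dimensions, so the equation is NOT dimensionally consistent.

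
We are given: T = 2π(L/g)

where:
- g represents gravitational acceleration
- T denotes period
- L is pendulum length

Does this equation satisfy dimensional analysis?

No

g (gravitational acceleration) has dimensions [L T^-2].
T (period) has dimensions [T].
L (pendulum length) has dimensions [L].

Left side: [T]
Right side: [T^2]

The two sides have different dimensions, so the equation is NOT dimensionally consistent.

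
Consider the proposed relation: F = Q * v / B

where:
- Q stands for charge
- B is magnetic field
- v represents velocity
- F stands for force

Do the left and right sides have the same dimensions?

No

Q (charge) has dimensions [I T].
B (magnetic field) has dimensions [I^-1 M T^-2].
v (velocity) has dimensions [L T^-1].
F (force) has dimensions [L M T^-2].

Left side: [L M T^-2]
Right side: [I^2 L M^-1 T^2]

The two sides have different dimensions, so the equation is NOT dimensionally consistent.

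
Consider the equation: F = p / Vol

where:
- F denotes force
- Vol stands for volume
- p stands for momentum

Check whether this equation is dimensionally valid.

No

F (force) has dimensions [L M T^-2].
Vol (volume) has dimensions [L^3].
p (momentum) has dimensions [L M T^-1].

Left side: [L M T^-2]
Right side: [L^-2 M T^-1]

The two sides have different dimensions, so the equation is NOT dimensionally consistent.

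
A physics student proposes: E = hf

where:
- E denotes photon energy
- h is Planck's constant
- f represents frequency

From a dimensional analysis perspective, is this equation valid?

Yes

E (photon energy) has dimensions [L^2 M T^-2].
h (Planck's constant) has dimensions [L^2 M T^-1].
f (frequency) has dimensions [T^-1].

Left side: [L^2 M T^-2]
Right side: [L^2 M T^-2]

Both sides have the same dimensions, so the equation is dimensionally consistent.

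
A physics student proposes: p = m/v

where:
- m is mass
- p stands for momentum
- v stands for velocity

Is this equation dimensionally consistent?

No

m (mass) has dimensions [M].
p (momentum) has dimensions [L M T^-1].
v (velocity) has dimensions [L T^-1].

Left side: [L M T^-1]
Right side: [L^-1 M T]

The two sides have different dimensions, so the equation is NOT dimensionally consistent.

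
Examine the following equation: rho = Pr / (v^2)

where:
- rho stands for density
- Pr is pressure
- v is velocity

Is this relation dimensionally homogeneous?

Yes

rho (density) has dimensions [L^-3 M].
Pr (pressure) has dimensions [L^-1 M T^-2].
v (velocity) has dimensions [L T^-1].

Left side: [L^-3 M]
Right side: [L^-3 M]

Both sides have the same dimensions, so the equation is dimensionally consistent.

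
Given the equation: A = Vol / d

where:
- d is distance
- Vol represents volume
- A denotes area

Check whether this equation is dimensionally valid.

Yes

d (distance) has dimensions [L].
Vol (volume) has dimensions [L^3].
A (area) has dimensions [L^2].

Left side: [L^2]
Right side: [L^2]

Both sides have the same dimensions, so the equation is dimensionally consistent.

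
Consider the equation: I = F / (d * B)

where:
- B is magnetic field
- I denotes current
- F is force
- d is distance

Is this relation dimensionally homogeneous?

Yes

B (magnetic field) has dimensions [I^-1 M T^-2].
I (current) has dimensions [I].
F (force) has dimensions [L M T^-2].
d (distance) has dimensions [L].

Left side: [I]
Right side: [I]

Both sides have the same dimensions, so the equation is dimensionally consistent.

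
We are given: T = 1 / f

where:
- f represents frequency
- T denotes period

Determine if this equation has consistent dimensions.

Yes

f (frequency) has dimensions [T^-1].
T (period) has dimensions [T].

Left side: [T]
Right side: [T]

Both sides have the same dimensions, so the equation is dimensionally consistent.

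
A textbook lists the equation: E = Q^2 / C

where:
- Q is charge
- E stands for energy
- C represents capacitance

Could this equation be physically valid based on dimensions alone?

Yes

Q (charge) has dimensions [I T].
E (energy) has dimensions [L^2 M T^-2].
C (capacitance) has dimensions [I^2 L^-2 M^-1 T^4].

Left side: [L^2 M T^-2]
Right side: [L^2 M T^-2]

Both sides have the same dimensions, so the equation is dimensionally consistent.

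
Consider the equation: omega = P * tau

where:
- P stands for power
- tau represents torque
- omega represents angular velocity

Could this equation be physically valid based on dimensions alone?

No

P (power) has dimensions [L^2 M T^-3].
tau (torque) has dimensions [L^2 M T^-2].
omega (angular velocity) has dimensions [T^-1].

Left side: [T^-1]
Right side: [L^4 M^2 T^-5]

The two sides have different dimensions, so the equation is NOT dimensionally consistent.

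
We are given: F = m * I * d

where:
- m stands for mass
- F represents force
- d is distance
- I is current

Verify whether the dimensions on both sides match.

No

m (mass) has dimensions [M].
F (force) has dimensions [L M T^-2].
d (distance) has dimensions [L].
I (current) has dimensions [I].

Left side: [L M T^-2]
Right side: [I L M]

The two sides have different dimensions, so the equation is NOT dimensionally consistent.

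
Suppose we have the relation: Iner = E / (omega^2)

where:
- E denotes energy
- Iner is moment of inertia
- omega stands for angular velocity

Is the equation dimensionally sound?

Yes

E (energy) has dimensions [L^2 M T^-2].
Iner (moment of inertia) has dimensions [L^2 M].
omega (angular velocity) has dimensions [T^-1].

Left side: [L^2 M]
Right side: [L^2 M]

Both sides have the same dimensions, so the equation is dimensionally consistent.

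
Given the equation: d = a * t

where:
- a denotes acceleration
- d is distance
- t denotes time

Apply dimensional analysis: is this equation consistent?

No

a (acceleration) has dimensions [L T^-2].
d (distance) has dimensions [L].
t (time) has dimensions [T].

Left side: [L]
Right side: [L T^-1]

The two sides have different dimensions, so the equation is NOT dimensionally consistent.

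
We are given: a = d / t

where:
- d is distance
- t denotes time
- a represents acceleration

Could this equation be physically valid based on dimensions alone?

No

d (distance) has dimensions [L].
t (time) has dimensions [T].
a (acceleration) has dimensions [L T^-2].

Left side: [L T^-2]
Right side: [L T^-1]

The two sides have different dimensions, so the equation is NOT dimensionally consistent.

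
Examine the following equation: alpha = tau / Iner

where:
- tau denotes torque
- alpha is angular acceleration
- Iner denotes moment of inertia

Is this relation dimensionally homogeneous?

Yes

tau (torque) has dimensions [L^2 M T^-2].
alpha (angular acceleration) has dimensions [T^-2].
Iner (moment of inertia) has dimensions [L^2 M].

Left side: [T^-2]
Right side: [T^-2]

Both sides have the same dimensions, so the equation is dimensionally consistent.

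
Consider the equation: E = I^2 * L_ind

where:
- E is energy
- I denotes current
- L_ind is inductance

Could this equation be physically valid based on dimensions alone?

Yes

E (energy) has dimensions [L^2 M T^-2].
I (current) has dimensions [I].
L_ind (inductance) has dimensions [I^-2 L^2 M T^-2].

Left side: [L^2 M T^-2]
Right side: [L^2 M T^-2]

Both sides have the same dimensions, so the equation is dimensionally consistent.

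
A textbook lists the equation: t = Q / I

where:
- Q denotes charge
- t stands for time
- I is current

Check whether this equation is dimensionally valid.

Yes

Q (charge) has dimensions [I T].
t (time) has dimensions [T].
I (current) has dimensions [I].

Left side: [T]
Right side: [T]

Both sides have the same dimensions, so the equation is dimensionally consistent.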